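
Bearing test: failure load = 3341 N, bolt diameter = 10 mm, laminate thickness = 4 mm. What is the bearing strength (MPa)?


sigma_br = F/(d*h) = 3341/(10*4) = 83.5 MPa

83.5 MPa


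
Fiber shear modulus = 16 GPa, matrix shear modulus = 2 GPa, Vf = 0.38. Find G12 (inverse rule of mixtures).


1/G12 = Vf/Gf + (1-Vf)/Gm = 0.38/16 + 0.62/2
G12 = 3.0 GPa

3.0 GPa


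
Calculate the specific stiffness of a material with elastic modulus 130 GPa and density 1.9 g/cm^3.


Specific stiffness = E/rho = 130/1.9 = 68.4 GPa/(g/cm^3)

68.4 GPa/(g/cm^3)


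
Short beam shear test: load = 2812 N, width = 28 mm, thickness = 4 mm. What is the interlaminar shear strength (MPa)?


ILSS = 3F/(4bh) = 3*2812/(4*28*4) = 18.83 MPa

18.83 MPa


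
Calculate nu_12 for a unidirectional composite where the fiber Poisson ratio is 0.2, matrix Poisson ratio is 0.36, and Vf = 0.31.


nu_12 = nu_f*Vf + nu_m*(1-Vf) = 0.2*0.31 + 0.36*0.69 = 0.3104

0.3104


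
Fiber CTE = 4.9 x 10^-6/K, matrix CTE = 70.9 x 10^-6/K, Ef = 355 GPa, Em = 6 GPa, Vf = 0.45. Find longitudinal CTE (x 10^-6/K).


E1 = Ef*Vf + Em*(1-Vf) = 163.05
alpha_1 = (alpha_f*Ef*Vf + alpha_m*Em*(1-Vf))/E1 = 6.24 x 10^-6/K

6.24 x 10^-6/K


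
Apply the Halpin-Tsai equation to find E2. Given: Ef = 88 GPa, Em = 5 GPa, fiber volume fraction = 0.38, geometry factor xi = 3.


eta = (Ef/Em - 1)/(Ef/Em + xi) = (17.6 - 1)/(17.6 + 3) = 0.8058
E2 = Em*(1+xi*eta*Vf)/(1-eta*Vf) = 13.83 GPa

13.83 GPa


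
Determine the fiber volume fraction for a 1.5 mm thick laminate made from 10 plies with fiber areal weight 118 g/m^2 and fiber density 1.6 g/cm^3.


Vf = n * FAW / (rho_f * h * 1000) = 10 * 118 / (1.6 * 1.5 * 1000) = 0.4917

0.4917


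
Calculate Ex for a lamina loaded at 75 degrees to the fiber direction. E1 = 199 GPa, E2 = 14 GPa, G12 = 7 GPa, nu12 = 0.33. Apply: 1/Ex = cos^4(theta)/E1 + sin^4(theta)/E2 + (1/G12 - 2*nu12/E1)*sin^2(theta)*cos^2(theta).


cos^4(75) = 0.004487, sin^4(75) = 0.870513, sin^2(75)*cos^2(75) = 0.0625
1/G12 - 2*nu12/E1 = 1/7 - 2*0.33/199 = 0.139541 GPa^-1
1/Ex = 0.004487/199 + 0.870513/14 + 0.139541*0.0625 = 0.0709233 GPa^-1
Ex = 14.1 GPa

14.1 GPa


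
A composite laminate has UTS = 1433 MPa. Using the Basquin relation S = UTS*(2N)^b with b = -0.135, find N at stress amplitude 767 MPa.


N = 0.5 * (S/UTS)^(1/b) = 0.5 * (767/1433)^(1/-0.135) = 51.2527 cycles

51.2527 cycles


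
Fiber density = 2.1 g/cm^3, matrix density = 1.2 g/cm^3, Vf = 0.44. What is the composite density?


rho_c = rho_f*Vf + rho_m*(1-Vf) = 2.1*0.44 + 1.2*0.56 = 1.596 g/cm^3

1.596 g/cm^3


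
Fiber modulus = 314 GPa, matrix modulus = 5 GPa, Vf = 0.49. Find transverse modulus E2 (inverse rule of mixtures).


1/E2 = Vf/Ef + (1-Vf)/Em = 0.49/314 + 0.51/5
E2 = 9.66 GPa

9.66 GPa


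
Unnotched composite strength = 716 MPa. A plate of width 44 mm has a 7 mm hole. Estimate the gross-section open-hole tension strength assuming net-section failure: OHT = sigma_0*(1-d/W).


OHT = sigma_0*(1-d/W) = 716*(1-7/44) = 602.1 MPa

602.1 MPa


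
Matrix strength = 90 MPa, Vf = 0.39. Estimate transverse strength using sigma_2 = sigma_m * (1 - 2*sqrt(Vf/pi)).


factor = 1 - 2*sqrt(0.39/pi) = 0.2953
sigma_2 = 90 * 0.2953 = 26.58 MPa

26.58 MPa


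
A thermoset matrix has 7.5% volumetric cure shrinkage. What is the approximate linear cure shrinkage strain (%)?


Linear shrinkage ≈ vol_shrink/3 = 7.5/3 = 2.5%

2.5%


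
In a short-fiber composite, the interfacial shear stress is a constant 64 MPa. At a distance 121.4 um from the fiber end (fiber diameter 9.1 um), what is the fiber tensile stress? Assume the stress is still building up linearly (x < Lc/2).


Force balance: sigma_f * (pi*d^2/4) = tau * (pi*d) * x  ->  sigma_f = 4 * tau * x / d
sigma_f = 4 * 64 * 121.4 / 9.1 = 3415.2 MPa

3415.2 MPa


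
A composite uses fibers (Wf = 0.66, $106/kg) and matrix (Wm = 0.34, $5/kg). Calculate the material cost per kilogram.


Cost = cost_f*Wf + cost_m*Wm = 106*0.66 + 5*0.34 = $71.66/kg

$71.66/kg


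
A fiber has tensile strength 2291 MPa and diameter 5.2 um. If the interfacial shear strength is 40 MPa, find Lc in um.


Lc = sigma_f * d / (2 * tau_i) = 2291 * 5.2 / (2 * 40) = 148.9 um

148.9 um


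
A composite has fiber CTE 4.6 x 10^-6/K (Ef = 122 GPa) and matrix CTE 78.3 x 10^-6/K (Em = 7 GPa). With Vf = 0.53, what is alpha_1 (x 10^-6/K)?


E1 = Ef*Vf + Em*(1-Vf) = 67.95
alpha_1 = (alpha_f*Ef*Vf + alpha_m*Em*(1-Vf))/E1 = 8.17 x 10^-6/K

8.17 x 10^-6/K


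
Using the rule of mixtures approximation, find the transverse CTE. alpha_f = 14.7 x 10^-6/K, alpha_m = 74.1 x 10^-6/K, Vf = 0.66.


alpha_2 = alpha_f*Vf + alpha_m*(1-Vf) = 14.7*0.66 + 74.1*0.34 = 34.9 x 10^-6/K

34.9 x 10^-6/K


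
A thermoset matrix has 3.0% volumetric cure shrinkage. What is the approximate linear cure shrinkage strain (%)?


Linear shrinkage ≈ vol_shrink/3 = 3.0/3 = 1.0%

1.0%


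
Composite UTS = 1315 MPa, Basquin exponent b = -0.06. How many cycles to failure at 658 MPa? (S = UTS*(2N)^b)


N = 0.5 * (S/UTS)^(1/b) = 0.5 * (658/1315)^(1/-0.06) = 51361.1010 cycles

51361.1010 cycles


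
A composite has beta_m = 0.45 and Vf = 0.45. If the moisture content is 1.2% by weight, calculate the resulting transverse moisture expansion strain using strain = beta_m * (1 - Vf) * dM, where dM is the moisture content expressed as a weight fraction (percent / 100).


dM = 1.2/100 = 0.012
strain = beta_m * (1-Vf) * dM = 0.45 * 0.55 * 0.012 = 0.00297

0.00297


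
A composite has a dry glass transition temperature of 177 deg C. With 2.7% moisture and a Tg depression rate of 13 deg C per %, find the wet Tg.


Tg_wet = Tg_dry - k*moisture = 177 - 13*2.7 = 141.9 deg C

141.9 deg C


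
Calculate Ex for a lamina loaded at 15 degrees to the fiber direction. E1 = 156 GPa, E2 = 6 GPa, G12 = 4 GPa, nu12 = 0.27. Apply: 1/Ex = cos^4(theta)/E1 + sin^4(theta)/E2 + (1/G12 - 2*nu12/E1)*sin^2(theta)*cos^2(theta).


cos^4(15) = 0.870513, sin^4(15) = 0.004487, sin^2(15)*cos^2(15) = 0.0625
1/G12 - 2*nu12/E1 = 1/4 - 2*0.27/156 = 0.246538 GPa^-1
1/Ex = 0.870513/156 + 0.004487/6 + 0.246538*0.0625 = 0.0217367 GPa^-1
Ex = 46.01 GPa

46.01 GPa


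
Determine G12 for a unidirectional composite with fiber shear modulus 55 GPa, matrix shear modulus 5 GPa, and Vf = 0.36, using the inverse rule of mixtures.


1/G12 = Vf/Gf + (1-Vf)/Gm = 0.36/55 + 0.64/5
G12 = 7.43 GPa

7.43 GPa


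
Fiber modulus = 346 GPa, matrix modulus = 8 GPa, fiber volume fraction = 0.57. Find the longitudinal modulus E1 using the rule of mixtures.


E1 = Ef*Vf + Em*(1-Vf) = 346*0.57 + 8*0.43 = 200.66 GPa

200.66 GPa


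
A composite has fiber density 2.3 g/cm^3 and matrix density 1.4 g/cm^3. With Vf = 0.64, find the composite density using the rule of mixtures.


rho_c = rho_f*Vf + rho_m*(1-Vf) = 2.3*0.64 + 1.4*0.36 = 1.976 g/cm^3

1.976 g/cm^3


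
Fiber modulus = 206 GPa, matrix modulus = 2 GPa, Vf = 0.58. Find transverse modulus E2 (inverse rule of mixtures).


1/E2 = Vf/Ef + (1-Vf)/Em = 0.58/206 + 0.42/2
E2 = 4.7 GPa

4.7 GPa


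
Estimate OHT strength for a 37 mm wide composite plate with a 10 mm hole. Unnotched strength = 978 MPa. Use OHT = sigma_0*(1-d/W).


OHT = sigma_0*(1-d/W) = 978*(1-10/37) = 713.7 MPa

713.7 MPa


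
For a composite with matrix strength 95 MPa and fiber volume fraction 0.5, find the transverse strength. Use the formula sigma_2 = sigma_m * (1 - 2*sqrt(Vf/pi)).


factor = 1 - 2*sqrt(0.5/pi) = 0.2021
sigma_2 = 95 * 0.2021 = 19.2 MPa

19.2 MPa


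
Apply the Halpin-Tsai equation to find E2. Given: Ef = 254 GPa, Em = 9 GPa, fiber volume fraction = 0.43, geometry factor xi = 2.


eta = (Ef/Em - 1)/(Ef/Em + xi) = (28.2222 - 1)/(28.2222 + 2) = 0.9007
E2 = Em*(1+xi*eta*Vf)/(1-eta*Vf) = 26.07 GPa

26.07 GPa


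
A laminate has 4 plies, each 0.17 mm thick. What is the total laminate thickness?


h = n * t_ply = 4 * 0.17 = 0.68 mm

0.68 mm


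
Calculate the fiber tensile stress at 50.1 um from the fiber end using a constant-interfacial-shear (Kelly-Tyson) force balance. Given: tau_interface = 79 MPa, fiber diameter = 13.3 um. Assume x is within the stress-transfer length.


Force balance: sigma_f * (pi*d^2/4) = tau * (pi*d) * x  ->  sigma_f = 4 * tau * x / d
sigma_f = 4 * 79 * 50.1 / 13.3 = 1190.3 MPa

1190.3 MPa


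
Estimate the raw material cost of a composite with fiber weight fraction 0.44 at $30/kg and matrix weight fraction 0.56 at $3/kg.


Cost = cost_f*Wf + cost_m*Wm = 30*0.44 + 3*0.56 = $14.88/kg

$14.88/kg


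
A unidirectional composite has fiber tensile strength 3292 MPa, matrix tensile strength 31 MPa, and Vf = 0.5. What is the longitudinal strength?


sigma_1 = sigma_f*Vf + sigma_m*(1-Vf) = 3292*0.5 + 31*0.5 = 1661.5 MPa

1661.5 MPa


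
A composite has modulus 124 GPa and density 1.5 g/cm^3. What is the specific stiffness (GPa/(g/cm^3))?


Specific stiffness = E/rho = 124/1.5 = 82.7 GPa/(g/cm^3)

82.7 GPa/(g/cm^3)


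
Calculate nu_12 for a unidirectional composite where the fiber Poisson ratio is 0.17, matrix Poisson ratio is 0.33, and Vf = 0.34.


nu_12 = nu_f*Vf + nu_m*(1-Vf) = 0.17*0.34 + 0.33*0.66 = 0.2756

0.2756


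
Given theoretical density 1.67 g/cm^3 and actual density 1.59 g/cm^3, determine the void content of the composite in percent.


Void% = (rho_theo - rho_actual)/rho_theo * 100 = (1.67 - 1.59)/1.67 * 100 = 4.79%

4.79%


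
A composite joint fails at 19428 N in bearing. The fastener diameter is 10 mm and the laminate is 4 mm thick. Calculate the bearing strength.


sigma_br = F/(d*h) = 19428/(10*4) = 485.7 MPa

485.7 MPa


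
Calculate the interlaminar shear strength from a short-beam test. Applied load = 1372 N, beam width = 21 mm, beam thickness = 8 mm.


ILSS = 3F/(4bh) = 3*1372/(4*21*8) = 6.13 MPa

6.13 MPa


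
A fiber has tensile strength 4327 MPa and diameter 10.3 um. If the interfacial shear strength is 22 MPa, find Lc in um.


Lc = sigma_f * d / (2 * tau_i) = 4327 * 10.3 / (2 * 22) = 1012.9 um

1012.9 um


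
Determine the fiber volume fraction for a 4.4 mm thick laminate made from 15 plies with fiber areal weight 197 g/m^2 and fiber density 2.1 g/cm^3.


Vf = n * FAW / (rho_f * h * 1000) = 15 * 197 / (2.1 * 4.4 * 1000) = 0.3198

0.3198


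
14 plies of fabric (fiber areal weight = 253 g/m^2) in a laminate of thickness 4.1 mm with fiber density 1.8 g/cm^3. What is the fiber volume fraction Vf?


Vf = n * FAW / (rho_f * h * 1000) = 14 * 253 / (1.8 * 4.1 * 1000) = 0.4799

0.4799


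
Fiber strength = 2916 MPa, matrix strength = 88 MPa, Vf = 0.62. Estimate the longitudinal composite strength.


sigma_1 = sigma_f*Vf + sigma_m*(1-Vf) = 2916*0.62 + 88*0.38 = 1841.4 MPa

1841.4 MPa


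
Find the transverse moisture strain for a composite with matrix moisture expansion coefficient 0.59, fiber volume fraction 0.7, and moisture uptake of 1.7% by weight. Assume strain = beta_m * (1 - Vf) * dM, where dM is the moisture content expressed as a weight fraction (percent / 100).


dM = 1.7/100 = 0.017
strain = beta_m * (1-Vf) * dM = 0.59 * 0.3 * 0.017 = 0.003009

0.003009


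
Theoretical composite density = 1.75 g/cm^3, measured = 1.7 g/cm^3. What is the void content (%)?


Void% = (rho_theo - rho_actual)/rho_theo * 100 = (1.75 - 1.7)/1.75 * 100 = 2.86%

2.86%


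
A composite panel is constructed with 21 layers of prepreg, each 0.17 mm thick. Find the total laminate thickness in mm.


h = n * t_ply = 21 * 0.17 = 3.57 mm

3.57 mm


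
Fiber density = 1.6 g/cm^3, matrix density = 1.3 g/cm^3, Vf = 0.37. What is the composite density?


rho_c = rho_f*Vf + rho_m*(1-Vf) = 1.6*0.37 + 1.3*0.63 = 1.411 g/cm^3

1.411 g/cm^3


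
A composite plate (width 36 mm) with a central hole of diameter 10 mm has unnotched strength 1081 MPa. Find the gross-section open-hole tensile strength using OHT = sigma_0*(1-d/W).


OHT = sigma_0*(1-d/W) = 1081*(1-10/36) = 780.7 MPa

780.7 MPa


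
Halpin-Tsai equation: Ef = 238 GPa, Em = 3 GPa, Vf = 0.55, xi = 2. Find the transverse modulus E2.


eta = (Ef/Em - 1)/(Ef/Em + xi) = (79.3333 - 1)/(79.3333 + 2) = 0.9631
E2 = Em*(1+xi*eta*Vf)/(1-eta*Vf) = 13.14 GPa

13.14 GPa


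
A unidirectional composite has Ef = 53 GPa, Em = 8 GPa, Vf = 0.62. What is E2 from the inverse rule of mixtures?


1/E2 = Vf/Ef + (1-Vf)/Em = 0.62/53 + 0.38/8
E2 = 16.89 GPa

16.89 GPa


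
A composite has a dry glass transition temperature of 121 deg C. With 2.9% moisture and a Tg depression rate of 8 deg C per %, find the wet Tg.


Tg_wet = Tg_dry - k*moisture = 121 - 8*2.9 = 97.8 deg C

97.8 deg C


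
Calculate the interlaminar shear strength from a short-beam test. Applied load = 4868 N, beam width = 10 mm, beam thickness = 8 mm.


ILSS = 3F/(4bh) = 3*4868/(4*10*8) = 45.64 MPa

45.64 MPa


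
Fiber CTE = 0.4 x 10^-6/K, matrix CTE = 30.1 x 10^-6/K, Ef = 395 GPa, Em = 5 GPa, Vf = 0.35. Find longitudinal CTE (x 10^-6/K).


E1 = Ef*Vf + Em*(1-Vf) = 141.5
alpha_1 = (alpha_f*Ef*Vf + alpha_m*Em*(1-Vf))/E1 = 1.08 x 10^-6/K

1.08 x 10^-6/K


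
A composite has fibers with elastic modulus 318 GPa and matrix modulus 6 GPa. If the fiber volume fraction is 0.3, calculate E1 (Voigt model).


E1 = Ef*Vf + Em*(1-Vf) = 318*0.3 + 6*0.7 = 99.6 GPa

99.6 GPa


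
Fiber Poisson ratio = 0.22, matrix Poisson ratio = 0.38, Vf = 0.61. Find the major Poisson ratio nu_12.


nu_12 = nu_f*Vf + nu_m*(1-Vf) = 0.22*0.61 + 0.38*0.39 = 0.2824

0.2824


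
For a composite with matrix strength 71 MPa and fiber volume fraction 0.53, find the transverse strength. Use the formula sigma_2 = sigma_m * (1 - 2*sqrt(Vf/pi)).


factor = 1 - 2*sqrt(0.53/pi) = 0.1785
sigma_2 = 71 * 0.1785 = 12.68 MPa

12.68 MPa


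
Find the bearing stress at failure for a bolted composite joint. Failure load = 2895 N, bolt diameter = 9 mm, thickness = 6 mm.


sigma_br = F/(d*h) = 2895/(9*6) = 53.6 MPa

53.6 MPa


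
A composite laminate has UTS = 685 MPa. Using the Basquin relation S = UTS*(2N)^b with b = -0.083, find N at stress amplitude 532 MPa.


N = 0.5 * (S/UTS)^(1/b) = 0.5 * (532/685)^(1/-0.083) = 10.5101 cycles

10.5101 cycles


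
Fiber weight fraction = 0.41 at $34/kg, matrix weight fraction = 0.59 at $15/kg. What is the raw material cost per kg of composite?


Cost = cost_f*Wf + cost_m*Wm = 34*0.41 + 15*0.59 = $22.79/kg

$22.79/kg


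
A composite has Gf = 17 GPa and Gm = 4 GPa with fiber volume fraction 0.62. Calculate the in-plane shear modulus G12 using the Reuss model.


1/G12 = Vf/Gf + (1-Vf)/Gm = 0.62/17 + 0.38/4
G12 = 7.61 GPa

7.61 GPa


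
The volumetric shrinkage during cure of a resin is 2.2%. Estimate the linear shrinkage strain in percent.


Linear shrinkage ≈ vol_shrink/3 = 2.2/3 = 0.733%

0.733%


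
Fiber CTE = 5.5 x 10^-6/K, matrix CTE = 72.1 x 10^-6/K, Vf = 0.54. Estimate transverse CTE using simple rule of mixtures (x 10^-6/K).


alpha_2 = alpha_f*Vf + alpha_m*(1-Vf) = 5.5*0.54 + 72.1*0.46 = 36.1 x 10^-6/K

36.1 x 10^-6/K


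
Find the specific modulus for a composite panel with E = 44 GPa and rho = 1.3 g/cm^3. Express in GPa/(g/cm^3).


Specific stiffness = E/rho = 44/1.3 = 33.8 GPa/(g/cm^3)

33.8 GPa/(g/cm^3)


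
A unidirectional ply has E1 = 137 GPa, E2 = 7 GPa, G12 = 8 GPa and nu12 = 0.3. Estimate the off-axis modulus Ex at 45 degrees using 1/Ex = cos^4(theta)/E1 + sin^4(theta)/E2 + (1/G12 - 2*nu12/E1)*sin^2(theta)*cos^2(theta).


cos^4(45) = 0.25, sin^4(45) = 0.25, sin^2(45)*cos^2(45) = 0.25
1/G12 - 2*nu12/E1 = 1/8 - 2*0.3/137 = 0.12062 GPa^-1
1/Ex = 0.25/137 + 0.25/7 + 0.12062*0.25 = 0.0676942 GPa^-1
Ex = 14.77 GPa

14.77 GPa


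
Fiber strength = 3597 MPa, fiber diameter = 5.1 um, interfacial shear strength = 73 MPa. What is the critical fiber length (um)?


Lc = sigma_f * d / (2 * tau_i) = 3597 * 5.1 / (2 * 73) = 125.6 um

125.6 um


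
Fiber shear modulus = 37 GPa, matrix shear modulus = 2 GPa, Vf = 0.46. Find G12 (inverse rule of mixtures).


1/G12 = Vf/Gf + (1-Vf)/Gm = 0.46/37 + 0.54/2
G12 = 3.54 GPa

3.54 GPa


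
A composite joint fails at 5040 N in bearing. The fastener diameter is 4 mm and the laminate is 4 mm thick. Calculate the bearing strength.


sigma_br = F/(d*h) = 5040/(4*4) = 315.0 MPa

315.0 MPa


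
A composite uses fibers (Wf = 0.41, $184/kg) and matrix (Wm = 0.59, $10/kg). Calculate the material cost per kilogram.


Cost = cost_f*Wf + cost_m*Wm = 184*0.41 + 10*0.59 = $81.34/kg

$81.34/kg


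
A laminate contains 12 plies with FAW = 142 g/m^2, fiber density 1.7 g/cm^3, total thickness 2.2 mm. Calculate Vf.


Vf = n * FAW / (rho_f * h * 1000) = 12 * 142 / (1.7 * 2.2 * 1000) = 0.4556

0.4556


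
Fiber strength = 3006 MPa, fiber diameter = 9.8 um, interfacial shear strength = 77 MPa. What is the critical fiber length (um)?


Lc = sigma_f * d / (2 * tau_i) = 3006 * 9.8 / (2 * 77) = 191.3 um

191.3 um


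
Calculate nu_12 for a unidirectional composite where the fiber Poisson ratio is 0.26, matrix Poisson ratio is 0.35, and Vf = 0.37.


nu_12 = nu_f*Vf + nu_m*(1-Vf) = 0.26*0.37 + 0.35*0.63 = 0.3167

0.3167


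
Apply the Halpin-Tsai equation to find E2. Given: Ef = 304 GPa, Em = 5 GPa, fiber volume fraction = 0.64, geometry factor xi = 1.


eta = (Ef/Em - 1)/(Ef/Em + xi) = (60.8 - 1)/(60.8 + 1) = 0.9676
E2 = Em*(1+xi*eta*Vf)/(1-eta*Vf) = 21.27 GPa

21.27 GPa


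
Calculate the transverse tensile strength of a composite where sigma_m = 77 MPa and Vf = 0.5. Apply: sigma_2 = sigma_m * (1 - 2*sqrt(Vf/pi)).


factor = 1 - 2*sqrt(0.5/pi) = 0.2021
sigma_2 = 77 * 0.2021 = 15.56 MPa

15.56 MPa


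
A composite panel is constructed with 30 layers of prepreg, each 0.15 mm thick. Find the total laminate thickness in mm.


h = n * t_ply = 30 * 0.15 = 4.5 mm

4.5 mm


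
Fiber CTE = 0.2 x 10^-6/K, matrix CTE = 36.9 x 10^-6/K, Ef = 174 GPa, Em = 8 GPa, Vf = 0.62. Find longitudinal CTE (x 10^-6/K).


E1 = Ef*Vf + Em*(1-Vf) = 110.92
alpha_1 = (alpha_f*Ef*Vf + alpha_m*Em*(1-Vf))/E1 = 1.21 x 10^-6/K

1.21 x 10^-6/K


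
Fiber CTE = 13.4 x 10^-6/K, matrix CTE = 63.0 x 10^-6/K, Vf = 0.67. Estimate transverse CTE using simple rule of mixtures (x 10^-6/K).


alpha_2 = alpha_f*Vf + alpha_m*(1-Vf) = 13.4*0.67 + 63.0*0.33 = 29.8 x 10^-6/K

29.8 x 10^-6/K


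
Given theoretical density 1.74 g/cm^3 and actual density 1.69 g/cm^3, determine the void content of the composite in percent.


Void% = (rho_theo - rho_actual)/rho_theo * 100 = (1.74 - 1.69)/1.74 * 100 = 2.87%

2.87%


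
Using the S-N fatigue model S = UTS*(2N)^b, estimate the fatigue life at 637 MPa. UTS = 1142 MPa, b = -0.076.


N = 0.5 * (S/UTS)^(1/b) = 0.5 * (637/1142)^(1/-0.076) = 1083.5458 cycles

1083.5458 cycles


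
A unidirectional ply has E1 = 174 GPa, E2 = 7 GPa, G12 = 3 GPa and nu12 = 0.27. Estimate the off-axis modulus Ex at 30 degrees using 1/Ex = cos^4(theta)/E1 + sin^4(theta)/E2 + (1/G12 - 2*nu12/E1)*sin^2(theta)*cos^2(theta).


cos^4(30) = 0.5625, sin^4(30) = 0.0625, sin^2(30)*cos^2(30) = 0.1875
1/G12 - 2*nu12/E1 = 1/3 - 2*0.27/174 = 0.33023 GPa^-1
1/Ex = 0.5625/174 + 0.0625/7 + 0.33023*0.1875 = 0.0740794 GPa^-1
Ex = 13.5 GPa

13.5 GPa


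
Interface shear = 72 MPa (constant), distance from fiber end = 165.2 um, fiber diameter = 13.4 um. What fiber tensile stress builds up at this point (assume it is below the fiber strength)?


Force balance: sigma_f * (pi*d^2/4) = tau * (pi*d) * x  ->  sigma_f = 4 * tau * x / d
sigma_f = 4 * 72 * 165.2 / 13.4 = 3550.6 MPa

3550.6 MPa


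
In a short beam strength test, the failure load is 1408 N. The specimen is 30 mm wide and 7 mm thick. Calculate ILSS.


ILSS = 3F/(4bh) = 3*1408/(4*30*7) = 5.03 MPa

5.03 MPa


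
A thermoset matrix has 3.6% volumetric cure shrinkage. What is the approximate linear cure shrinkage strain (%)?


Linear shrinkage ≈ vol_shrink/3 = 3.6/3 = 1.2%

1.2%


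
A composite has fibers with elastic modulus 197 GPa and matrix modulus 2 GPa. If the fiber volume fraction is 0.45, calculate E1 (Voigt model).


E1 = Ef*Vf + Em*(1-Vf) = 197*0.45 + 2*0.55 = 89.75 GPa

89.75 GPa


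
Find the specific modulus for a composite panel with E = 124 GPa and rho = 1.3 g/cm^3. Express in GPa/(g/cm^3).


Specific stiffness = E/rho = 124/1.3 = 95.4 GPa/(g/cm^3)

95.4 GPa/(g/cm^3)


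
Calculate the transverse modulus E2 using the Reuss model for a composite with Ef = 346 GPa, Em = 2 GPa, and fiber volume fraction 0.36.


1/E2 = Vf/Ef + (1-Vf)/Em = 0.36/346 + 0.64/2
E2 = 3.11 GPa

3.11 GPa


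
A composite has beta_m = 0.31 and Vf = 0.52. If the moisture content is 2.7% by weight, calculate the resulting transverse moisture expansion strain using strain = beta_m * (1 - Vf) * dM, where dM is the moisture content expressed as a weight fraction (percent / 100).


dM = 2.7/100 = 0.027
strain = beta_m * (1-Vf) * dM = 0.31 * 0.48 * 0.027 = 0.0040176

0.0040176


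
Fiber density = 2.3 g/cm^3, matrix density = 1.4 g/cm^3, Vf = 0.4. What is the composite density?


rho_c = rho_f*Vf + rho_m*(1-Vf) = 2.3*0.4 + 1.4*0.6 = 1.76 g/cm^3

1.76 g/cm^3


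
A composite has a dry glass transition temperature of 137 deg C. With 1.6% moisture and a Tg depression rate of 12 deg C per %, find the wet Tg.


Tg_wet = Tg_dry - k*moisture = 137 - 12*1.6 = 117.8 deg C

117.8 deg C


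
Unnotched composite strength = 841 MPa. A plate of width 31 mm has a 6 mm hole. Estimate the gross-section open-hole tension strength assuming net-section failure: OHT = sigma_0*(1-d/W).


OHT = sigma_0*(1-d/W) = 841*(1-6/31) = 678.2 MPa

678.2 MPa


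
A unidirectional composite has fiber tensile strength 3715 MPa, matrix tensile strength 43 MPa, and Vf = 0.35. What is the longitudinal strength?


sigma_1 = sigma_f*Vf + sigma_m*(1-Vf) = 3715*0.35 + 43*0.65 = 1328.2 MPa

1328.2 MPa


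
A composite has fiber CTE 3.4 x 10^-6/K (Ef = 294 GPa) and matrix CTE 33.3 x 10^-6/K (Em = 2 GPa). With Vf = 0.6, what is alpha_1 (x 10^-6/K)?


E1 = Ef*Vf + Em*(1-Vf) = 177.2
alpha_1 = (alpha_f*Ef*Vf + alpha_m*Em*(1-Vf))/E1 = 3.53 x 10^-6/K

3.53 x 10^-6/K


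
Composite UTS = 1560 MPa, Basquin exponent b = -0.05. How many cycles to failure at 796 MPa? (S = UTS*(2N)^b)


N = 0.5 * (S/UTS)^(1/b) = 0.5 * (796/1560)^(1/-0.05) = 349301.6336 cycles

349301.6336 cycles


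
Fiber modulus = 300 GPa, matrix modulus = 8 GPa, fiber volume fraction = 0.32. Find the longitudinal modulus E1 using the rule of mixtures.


E1 = Ef*Vf + Em*(1-Vf) = 300*0.32 + 8*0.68 = 101.44 GPa

101.44 GPa


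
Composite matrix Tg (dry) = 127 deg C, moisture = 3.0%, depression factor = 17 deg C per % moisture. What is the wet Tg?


Tg_wet = Tg_dry - k*moisture = 127 - 17*3.0 = 76.0 deg C

76.0 deg C


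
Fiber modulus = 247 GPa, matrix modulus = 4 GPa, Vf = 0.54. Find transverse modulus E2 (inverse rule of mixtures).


1/E2 = Vf/Ef + (1-Vf)/Em = 0.54/247 + 0.46/4
E2 = 8.53 GPa

8.53 GPa


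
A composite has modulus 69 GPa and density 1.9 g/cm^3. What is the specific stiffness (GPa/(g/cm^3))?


Specific stiffness = E/rho = 69/1.9 = 36.3 GPa/(g/cm^3)

36.3 GPa/(g/cm^3)


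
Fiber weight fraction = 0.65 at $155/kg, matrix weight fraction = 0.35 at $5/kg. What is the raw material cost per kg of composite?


Cost = cost_f*Wf + cost_m*Wm = 155*0.65 + 5*0.35 = $102.5/kg

$102.5/kg


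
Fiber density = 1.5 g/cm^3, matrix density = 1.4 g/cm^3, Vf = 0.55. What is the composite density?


rho_c = rho_f*Vf + rho_m*(1-Vf) = 1.5*0.55 + 1.4*0.45 = 1.455 g/cm^3

1.455 g/cm^3


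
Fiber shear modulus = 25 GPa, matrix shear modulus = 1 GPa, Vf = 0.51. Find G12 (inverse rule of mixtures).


1/G12 = Vf/Gf + (1-Vf)/Gm = 0.51/25 + 0.49/1
G12 = 1.96 GPa

1.96 GPa


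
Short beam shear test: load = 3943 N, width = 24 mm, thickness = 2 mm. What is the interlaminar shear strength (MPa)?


ILSS = 3F/(4bh) = 3*3943/(4*24*2) = 61.61 MPa

61.61 MPa


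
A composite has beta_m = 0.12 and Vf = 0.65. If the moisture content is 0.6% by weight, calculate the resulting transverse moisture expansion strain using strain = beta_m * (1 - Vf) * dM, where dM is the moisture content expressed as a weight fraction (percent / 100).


dM = 0.6/100 = 0.006
strain = beta_m * (1-Vf) * dM = 0.12 * 0.35 * 0.006 = 0.000252

0.000252


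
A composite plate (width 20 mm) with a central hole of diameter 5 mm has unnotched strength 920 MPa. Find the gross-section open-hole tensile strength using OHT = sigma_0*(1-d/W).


OHT = sigma_0*(1-d/W) = 920*(1-5/20) = 690.0 MPa

690.0 MPa


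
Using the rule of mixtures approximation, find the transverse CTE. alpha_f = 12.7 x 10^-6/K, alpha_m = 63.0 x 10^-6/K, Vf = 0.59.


alpha_2 = alpha_f*Vf + alpha_m*(1-Vf) = 12.7*0.59 + 63.0*0.41 = 33.3 x 10^-6/K

33.3 x 10^-6/K


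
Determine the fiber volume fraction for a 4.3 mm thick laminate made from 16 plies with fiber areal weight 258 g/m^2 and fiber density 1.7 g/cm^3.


Vf = n * FAW / (rho_f * h * 1000) = 16 * 258 / (1.7 * 4.3 * 1000) = 0.5647

0.5647


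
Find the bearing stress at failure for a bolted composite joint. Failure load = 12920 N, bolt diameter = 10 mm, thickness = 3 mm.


sigma_br = F/(d*h) = 12920/(10*3) = 430.7 MPa

430.7 MPa


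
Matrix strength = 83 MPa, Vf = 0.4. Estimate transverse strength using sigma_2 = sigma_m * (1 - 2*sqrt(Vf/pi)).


factor = 1 - 2*sqrt(0.4/pi) = 0.2864
sigma_2 = 83 * 0.2864 = 23.77 MPa

23.77 MPa


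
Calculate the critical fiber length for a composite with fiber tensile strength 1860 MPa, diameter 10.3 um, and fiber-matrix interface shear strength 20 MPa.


Lc = sigma_f * d / (2 * tau_i) = 1860 * 10.3 / (2 * 20) = 479.0 um

479.0 um


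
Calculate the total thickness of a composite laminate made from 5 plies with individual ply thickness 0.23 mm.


h = n * t_ply = 5 * 0.23 = 1.15 mm

1.15 mm


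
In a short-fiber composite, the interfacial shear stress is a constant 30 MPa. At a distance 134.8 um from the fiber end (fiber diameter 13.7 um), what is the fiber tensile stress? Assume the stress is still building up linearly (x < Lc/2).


Force balance: sigma_f * (pi*d^2/4) = tau * (pi*d) * x  ->  sigma_f = 4 * tau * x / d
sigma_f = 4 * 30 * 134.8 / 13.7 = 1180.7 MPa

1180.7 MPa


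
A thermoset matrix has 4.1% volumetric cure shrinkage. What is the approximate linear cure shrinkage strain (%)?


Linear shrinkage ≈ vol_shrink/3 = 4.1/3 = 1.367%

1.367%


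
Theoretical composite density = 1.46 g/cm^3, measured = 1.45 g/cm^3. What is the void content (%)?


Void% = (rho_theo - rho_actual)/rho_theo * 100 = (1.46 - 1.45)/1.46 * 100 = 0.68%

0.68%


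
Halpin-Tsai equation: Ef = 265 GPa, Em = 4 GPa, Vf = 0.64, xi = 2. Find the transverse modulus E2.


eta = (Ef/Em - 1)/(Ef/Em + xi) = (66.25 - 1)/(66.25 + 2) = 0.956
E2 = Em*(1+xi*eta*Vf)/(1-eta*Vf) = 22.92 GPa

22.92 GPa


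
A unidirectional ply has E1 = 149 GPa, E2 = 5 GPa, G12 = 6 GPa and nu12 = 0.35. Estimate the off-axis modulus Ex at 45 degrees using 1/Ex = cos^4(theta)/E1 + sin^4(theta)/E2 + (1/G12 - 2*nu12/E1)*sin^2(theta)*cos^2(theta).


cos^4(45) = 0.25, sin^4(45) = 0.25, sin^2(45)*cos^2(45) = 0.25
1/G12 - 2*nu12/E1 = 1/6 - 2*0.35/149 = 0.161969 GPa^-1
1/Ex = 0.25/149 + 0.25/5 + 0.161969*0.25 = 0.09217 GPa^-1
Ex = 10.85 GPa

10.85 GPa


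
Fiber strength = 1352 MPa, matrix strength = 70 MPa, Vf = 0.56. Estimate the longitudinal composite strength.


sigma_1 = sigma_f*Vf + sigma_m*(1-Vf) = 1352*0.56 + 70*0.44 = 787.9 MPa

787.9 MPa


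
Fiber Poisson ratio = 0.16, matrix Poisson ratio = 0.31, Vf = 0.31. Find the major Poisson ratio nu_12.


nu_12 = nu_f*Vf + nu_m*(1-Vf) = 0.16*0.31 + 0.31*0.69 = 0.2635

0.2635


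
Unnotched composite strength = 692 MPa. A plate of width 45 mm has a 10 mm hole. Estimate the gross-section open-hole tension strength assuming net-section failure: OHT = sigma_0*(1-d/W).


OHT = sigma_0*(1-d/W) = 692*(1-10/45) = 538.2 MPa

538.2 MPa


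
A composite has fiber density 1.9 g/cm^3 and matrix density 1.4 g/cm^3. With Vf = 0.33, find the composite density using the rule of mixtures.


rho_c = rho_f*Vf + rho_m*(1-Vf) = 1.9*0.33 + 1.4*0.67 = 1.565 g/cm^3

1.565 g/cm^3


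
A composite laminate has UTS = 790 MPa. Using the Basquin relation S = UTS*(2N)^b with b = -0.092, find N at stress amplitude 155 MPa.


N = 0.5 * (S/UTS)^(1/b) = 0.5 * (155/790)^(1/-0.092) = 2.4376e+07 cycles

2.4376e+07 cycles


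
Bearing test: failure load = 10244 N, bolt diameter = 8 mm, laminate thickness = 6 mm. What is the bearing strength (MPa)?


sigma_br = F/(d*h) = 10244/(8*6) = 213.4 MPa

213.4 MPa


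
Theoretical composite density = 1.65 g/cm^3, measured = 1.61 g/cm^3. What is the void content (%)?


Void% = (rho_theo - rho_actual)/rho_theo * 100 = (1.65 - 1.61)/1.65 * 100 = 2.42%

2.42%


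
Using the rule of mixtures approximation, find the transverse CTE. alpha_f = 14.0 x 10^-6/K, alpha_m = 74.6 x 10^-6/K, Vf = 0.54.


alpha_2 = alpha_f*Vf + alpha_m*(1-Vf) = 14.0*0.54 + 74.6*0.46 = 41.9 x 10^-6/K

41.9 x 10^-6/K


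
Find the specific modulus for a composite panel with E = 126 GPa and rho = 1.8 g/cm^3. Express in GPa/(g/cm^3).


Specific stiffness = E/rho = 126/1.8 = 70.0 GPa/(g/cm^3)

70.0 GPa/(g/cm^3)


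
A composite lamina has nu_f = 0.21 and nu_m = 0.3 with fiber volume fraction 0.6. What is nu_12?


nu_12 = nu_f*Vf + nu_m*(1-Vf) = 0.21*0.6 + 0.3*0.4 = 0.246

0.246


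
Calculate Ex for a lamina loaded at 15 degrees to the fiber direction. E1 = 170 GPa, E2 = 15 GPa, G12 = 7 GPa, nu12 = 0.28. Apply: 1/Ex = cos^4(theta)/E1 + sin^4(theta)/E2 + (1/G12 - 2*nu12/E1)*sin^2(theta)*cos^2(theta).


cos^4(15) = 0.870513, sin^4(15) = 0.004487, sin^2(15)*cos^2(15) = 0.0625
1/G12 - 2*nu12/E1 = 1/7 - 2*0.28/170 = 0.139563 GPa^-1
1/Ex = 0.870513/170 + 0.004487/15 + 0.139563*0.0625 = 0.0141425 GPa^-1
Ex = 70.71 GPa

70.71 GPa


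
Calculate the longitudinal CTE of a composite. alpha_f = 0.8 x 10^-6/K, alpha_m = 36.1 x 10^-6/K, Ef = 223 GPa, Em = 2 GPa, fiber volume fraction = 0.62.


E1 = Ef*Vf + Em*(1-Vf) = 139.02
alpha_1 = (alpha_f*Ef*Vf + alpha_m*Em*(1-Vf))/E1 = 0.99 x 10^-6/K

0.99 x 10^-6/K


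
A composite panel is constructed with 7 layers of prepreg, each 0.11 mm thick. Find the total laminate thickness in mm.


h = n * t_ply = 7 * 0.11 = 0.77 mm

0.77 mm


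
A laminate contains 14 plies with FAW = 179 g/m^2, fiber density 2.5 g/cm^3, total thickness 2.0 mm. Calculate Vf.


Vf = n * FAW / (rho_f * h * 1000) = 14 * 179 / (2.5 * 2.0 * 1000) = 0.5012

0.5012


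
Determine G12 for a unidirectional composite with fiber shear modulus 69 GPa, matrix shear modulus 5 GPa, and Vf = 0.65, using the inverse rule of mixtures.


1/G12 = Vf/Gf + (1-Vf)/Gm = 0.65/69 + 0.35/5
G12 = 12.59 GPa

12.59 GPa


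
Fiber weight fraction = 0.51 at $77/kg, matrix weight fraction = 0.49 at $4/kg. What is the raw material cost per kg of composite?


Cost = cost_f*Wf + cost_m*Wm = 77*0.51 + 4*0.49 = $41.23/kg

$41.23/kg


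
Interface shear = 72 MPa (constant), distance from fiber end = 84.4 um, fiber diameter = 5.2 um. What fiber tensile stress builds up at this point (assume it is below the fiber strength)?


Force balance: sigma_f * (pi*d^2/4) = tau * (pi*d) * x  ->  sigma_f = 4 * tau * x / d
sigma_f = 4 * 72 * 84.4 / 5.2 = 4674.5 MPa

4674.5 MPa


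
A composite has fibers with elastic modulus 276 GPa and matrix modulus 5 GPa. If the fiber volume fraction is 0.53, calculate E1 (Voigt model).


E1 = Ef*Vf + Em*(1-Vf) = 276*0.53 + 5*0.47 = 148.63 GPa

148.63 GPa


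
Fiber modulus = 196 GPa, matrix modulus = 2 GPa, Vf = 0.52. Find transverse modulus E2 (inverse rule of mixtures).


1/E2 = Vf/Ef + (1-Vf)/Em = 0.52/196 + 0.48/2
E2 = 4.12 GPa

4.12 GPa


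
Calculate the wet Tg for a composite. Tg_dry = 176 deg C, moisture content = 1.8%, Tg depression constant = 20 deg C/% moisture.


Tg_wet = Tg_dry - k*moisture = 176 - 20*1.8 = 140.0 deg C

140.0 deg C


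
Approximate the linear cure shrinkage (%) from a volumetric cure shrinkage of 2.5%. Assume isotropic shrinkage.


Linear shrinkage ≈ vol_shrink/3 = 2.5/3 = 0.833%

0.833%


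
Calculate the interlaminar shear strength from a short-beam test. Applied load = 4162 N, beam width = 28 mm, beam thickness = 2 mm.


ILSS = 3F/(4bh) = 3*4162/(4*28*2) = 55.74 MPa

55.74 MPa


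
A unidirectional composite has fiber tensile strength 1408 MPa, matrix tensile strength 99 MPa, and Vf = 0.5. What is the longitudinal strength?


sigma_1 = sigma_f*Vf + sigma_m*(1-Vf) = 1408*0.5 + 99*0.5 = 753.5 MPa

753.5 MPa


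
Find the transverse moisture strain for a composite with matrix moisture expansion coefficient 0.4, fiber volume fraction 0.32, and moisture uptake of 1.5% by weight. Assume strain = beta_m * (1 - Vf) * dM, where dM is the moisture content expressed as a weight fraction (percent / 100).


dM = 1.5/100 = 0.015
strain = beta_m * (1-Vf) * dM = 0.4 * 0.68 * 0.015 = 0.00408

0.00408


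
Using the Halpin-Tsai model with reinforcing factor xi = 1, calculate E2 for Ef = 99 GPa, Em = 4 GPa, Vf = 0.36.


eta = (Ef/Em - 1)/(Ef/Em + xi) = (24.75 - 1)/(24.75 + 1) = 0.9223
E2 = Em*(1+xi*eta*Vf)/(1-eta*Vf) = 7.98 GPa

7.98 GPa


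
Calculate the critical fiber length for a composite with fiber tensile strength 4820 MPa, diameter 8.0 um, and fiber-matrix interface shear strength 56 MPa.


Lc = sigma_f * d / (2 * tau_i) = 4820 * 8.0 / (2 * 56) = 344.3 um

344.3 um


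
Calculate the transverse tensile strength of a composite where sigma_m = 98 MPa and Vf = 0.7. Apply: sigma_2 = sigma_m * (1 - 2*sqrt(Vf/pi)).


factor = 1 - 2*sqrt(0.7/pi) = 0.0559
sigma_2 = 98 * 0.0559 = 5.48 MPa

5.48 MPa


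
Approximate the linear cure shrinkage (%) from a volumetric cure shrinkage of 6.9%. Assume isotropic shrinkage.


Linear shrinkage ≈ vol_shrink/3 = 6.9/3 = 2.3%

2.3%


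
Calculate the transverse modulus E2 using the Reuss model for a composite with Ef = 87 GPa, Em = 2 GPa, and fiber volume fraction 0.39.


1/E2 = Vf/Ef + (1-Vf)/Em = 0.39/87 + 0.61/2
E2 = 3.23 GPa

3.23 GPa


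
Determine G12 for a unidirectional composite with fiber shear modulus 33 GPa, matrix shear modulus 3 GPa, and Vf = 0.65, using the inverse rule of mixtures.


1/G12 = Vf/Gf + (1-Vf)/Gm = 0.65/33 + 0.35/3
G12 = 7.33 GPa

7.33 GPa


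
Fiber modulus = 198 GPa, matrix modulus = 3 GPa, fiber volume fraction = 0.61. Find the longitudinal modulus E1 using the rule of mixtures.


E1 = Ef*Vf + Em*(1-Vf) = 198*0.61 + 3*0.39 = 121.95 GPa

121.95 GPa


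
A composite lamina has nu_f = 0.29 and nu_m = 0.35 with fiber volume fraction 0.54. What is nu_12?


nu_12 = nu_f*Vf + nu_m*(1-Vf) = 0.29*0.54 + 0.35*0.46 = 0.3176

0.3176


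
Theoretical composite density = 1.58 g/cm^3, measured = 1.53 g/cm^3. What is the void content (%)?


Void% = (rho_theo - rho_actual)/rho_theo * 100 = (1.58 - 1.53)/1.58 * 100 = 3.16%

3.16%


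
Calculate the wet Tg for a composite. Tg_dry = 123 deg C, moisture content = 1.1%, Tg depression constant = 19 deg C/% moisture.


Tg_wet = Tg_dry - k*moisture = 123 - 19*1.1 = 102.1 deg C

102.1 deg C


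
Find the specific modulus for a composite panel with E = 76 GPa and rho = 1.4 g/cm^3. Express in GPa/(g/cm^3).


Specific stiffness = E/rho = 76/1.4 = 54.3 GPa/(g/cm^3)

54.3 GPa/(g/cm^3)


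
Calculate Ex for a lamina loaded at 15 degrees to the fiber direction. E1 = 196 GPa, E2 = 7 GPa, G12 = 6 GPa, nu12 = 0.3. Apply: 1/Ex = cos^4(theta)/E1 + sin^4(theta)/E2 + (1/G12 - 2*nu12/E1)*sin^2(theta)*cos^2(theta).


cos^4(15) = 0.870513, sin^4(15) = 0.004487, sin^2(15)*cos^2(15) = 0.0625
1/G12 - 2*nu12/E1 = 1/6 - 2*0.3/196 = 0.163605 GPa^-1
1/Ex = 0.870513/196 + 0.004487/7 + 0.163605*0.0625 = 0.0153078 GPa^-1
Ex = 65.33 GPa

65.33 GPa


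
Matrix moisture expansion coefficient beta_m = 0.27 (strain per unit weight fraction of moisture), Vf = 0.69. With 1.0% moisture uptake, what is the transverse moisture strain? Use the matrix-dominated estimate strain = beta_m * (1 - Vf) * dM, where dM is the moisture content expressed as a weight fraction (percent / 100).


dM = 1.0/100 = 0.01
strain = beta_m * (1-Vf) * dM = 0.27 * 0.31 * 0.01 = 0.000837

0.000837


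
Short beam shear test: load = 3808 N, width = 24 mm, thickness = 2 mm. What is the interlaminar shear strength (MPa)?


ILSS = 3F/(4bh) = 3*3808/(4*24*2) = 59.5 MPa

59.5 MPa


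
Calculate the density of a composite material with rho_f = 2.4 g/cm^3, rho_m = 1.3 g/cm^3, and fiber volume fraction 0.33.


rho_c = rho_f*Vf + rho_m*(1-Vf) = 2.4*0.33 + 1.3*0.67 = 1.663 g/cm^3

1.663 g/cm^3


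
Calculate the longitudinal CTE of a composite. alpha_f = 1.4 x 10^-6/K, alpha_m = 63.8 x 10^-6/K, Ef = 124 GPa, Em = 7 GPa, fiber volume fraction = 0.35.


E1 = Ef*Vf + Em*(1-Vf) = 47.95
alpha_1 = (alpha_f*Ef*Vf + alpha_m*Em*(1-Vf))/E1 = 7.32 x 10^-6/K

7.32 x 10^-6/K


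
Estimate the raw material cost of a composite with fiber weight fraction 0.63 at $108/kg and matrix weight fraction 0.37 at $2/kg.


Cost = cost_f*Wf + cost_m*Wm = 108*0.63 + 2*0.37 = $68.78/kg

$68.78/kg


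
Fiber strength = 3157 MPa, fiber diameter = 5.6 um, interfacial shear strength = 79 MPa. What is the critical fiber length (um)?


Lc = sigma_f * d / (2 * tau_i) = 3157 * 5.6 / (2 * 79) = 111.9 um

111.9 um


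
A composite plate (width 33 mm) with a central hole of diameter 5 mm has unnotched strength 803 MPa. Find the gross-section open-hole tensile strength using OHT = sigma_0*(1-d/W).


OHT = sigma_0*(1-d/W) = 803*(1-5/33) = 681.3 MPa

681.3 MPa


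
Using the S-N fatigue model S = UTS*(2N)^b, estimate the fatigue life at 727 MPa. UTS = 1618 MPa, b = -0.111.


N = 0.5 * (S/UTS)^(1/b) = 0.5 * (727/1618)^(1/-0.111) = 674.6788 cycles

674.6788 cycles


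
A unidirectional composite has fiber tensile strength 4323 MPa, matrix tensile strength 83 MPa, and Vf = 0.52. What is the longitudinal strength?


sigma_1 = sigma_f*Vf + sigma_m*(1-Vf) = 4323*0.52 + 83*0.48 = 2287.8 MPa

2287.8 MPa


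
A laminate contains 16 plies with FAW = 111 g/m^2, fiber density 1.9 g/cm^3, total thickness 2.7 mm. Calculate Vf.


Vf = n * FAW / (rho_f * h * 1000) = 16 * 111 / (1.9 * 2.7 * 1000) = 0.3462

0.3462


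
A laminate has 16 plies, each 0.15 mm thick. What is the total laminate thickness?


h = n * t_ply = 16 * 0.15 = 2.4 mm

2.4 mm


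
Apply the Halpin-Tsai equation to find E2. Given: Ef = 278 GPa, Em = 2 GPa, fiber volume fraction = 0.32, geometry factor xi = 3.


eta = (Ef/Em - 1)/(Ef/Em + xi) = (139.0 - 1)/(139.0 + 3) = 0.9718
E2 = Em*(1+xi*eta*Vf)/(1-eta*Vf) = 5.61 GPa

5.61 GPa


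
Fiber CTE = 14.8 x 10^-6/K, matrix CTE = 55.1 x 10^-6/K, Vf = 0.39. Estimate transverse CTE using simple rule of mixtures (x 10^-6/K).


alpha_2 = alpha_f*Vf + alpha_m*(1-Vf) = 14.8*0.39 + 55.1*0.61 = 39.4 x 10^-6/K

39.4 x 10^-6/K


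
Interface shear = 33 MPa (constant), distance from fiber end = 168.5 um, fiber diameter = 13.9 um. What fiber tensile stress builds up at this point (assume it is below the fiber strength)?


Force balance: sigma_f * (pi*d^2/4) = tau * (pi*d) * x  ->  sigma_f = 4 * tau * x / d
sigma_f = 4 * 33 * 168.5 / 13.9 = 1600.1 MPa

1600.1 MPa


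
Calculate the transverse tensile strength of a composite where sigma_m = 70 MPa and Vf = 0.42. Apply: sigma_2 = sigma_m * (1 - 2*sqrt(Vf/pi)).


factor = 1 - 2*sqrt(0.42/pi) = 0.2687
sigma_2 = 70 * 0.2687 = 18.81 MPa

18.81 MPa


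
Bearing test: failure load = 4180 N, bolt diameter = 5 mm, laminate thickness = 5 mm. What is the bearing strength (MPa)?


sigma_br = F/(d*h) = 4180/(5*5) = 167.2 MPa

167.2 MPa
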